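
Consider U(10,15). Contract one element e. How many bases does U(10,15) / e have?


Contracting e from U(10,15) gives U(9,14).
Bases of U(9,14) = C(14,9) = 2002.

2002


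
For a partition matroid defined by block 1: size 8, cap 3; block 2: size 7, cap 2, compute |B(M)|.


A basis picks exactly ci elements from block i.
Number of bases = product of C(|Si|, ci).
= C(8,3) * C(7,2)
= 56 * 21
= 1176.

1176


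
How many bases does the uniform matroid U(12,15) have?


Bases of U(12,15) are all 12-element subsets of the 15-element ground set.
Number of bases = C(15,12).
C(15,12) = 15! / (12! * 3!) = 455.

455


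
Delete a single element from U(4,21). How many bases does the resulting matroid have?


Deleting e from U(4,21) gives U(4,20) since n > r.
Bases of U(4,20) = (20 choose 4) = 4845.

4845


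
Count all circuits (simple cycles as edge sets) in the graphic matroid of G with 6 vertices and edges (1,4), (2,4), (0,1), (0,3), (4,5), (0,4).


A circuit in a graphic matroid = edge set of a simple cycle.
G has 6 vertices and 6 edges.
Enumerating all minimal edge subsets forming cycles...
Total circuits found: 1.

1


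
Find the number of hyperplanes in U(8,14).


Hyperplanes of U(8,14) are flats of rank 7.
In a uniform matroid, these are exactly the (7)-element subsets.
Count = C(14,7) = 3432.

3432


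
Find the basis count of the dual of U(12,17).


The dual of U(r,n) is U(n-r, n) = U(5,17).
Bases of U(5,17) are all (5)-element subsets.
|B(M*)| = (17 choose 5) = 6188.

6188


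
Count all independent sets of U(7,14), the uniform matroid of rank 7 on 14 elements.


Independent sets of U(7,14) are all subsets of size <= 7.
Count = (14 choose 0) + (14 choose 1) + (14 choose 2) + (14 choose 3) + (14 choose 4) + (14 choose 5) + (14 choose 6) + (14 choose 7)
     = 1 + 14 + 91 + 364 + 1001 + 2002 + 3003 + 3432
     = 9908.

9908


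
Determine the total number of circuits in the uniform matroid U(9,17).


In U(9,17), circuits are the (10)-element subsets.
Any set of 10 elements is dependent, and removing any one element gives
an independent set of size 9, so it is a minimal dependent set.
Number of circuits = C(17,10) = 17! / (10! * 7!) = 19448.

19448


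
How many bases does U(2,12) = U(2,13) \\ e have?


Deleting e from U(2,13) gives U(2,12) since n > r.
Bases of U(2,12) = C(12,2) = 12! / (2! * 10!) = 66.

66


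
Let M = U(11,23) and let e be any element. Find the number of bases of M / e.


Contracting e from U(11,23) gives U(10,22).
Bases of U(10,22) = C(22,10) = 22! / (10! * 12!) = 646646.

646646


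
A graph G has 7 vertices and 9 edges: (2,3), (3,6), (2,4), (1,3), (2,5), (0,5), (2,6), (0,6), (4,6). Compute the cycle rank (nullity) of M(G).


Cycle rank (nullity) = |E| - r(M) = |E| - (|V| - c).
|E| = 9, |V| = 7, c = 1.
Nullity = 9 - (7 - 1) = 9 - 6 = 3.

3


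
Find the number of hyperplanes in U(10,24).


Hyperplanes of U(10,24) are flats of rank 9.
In a uniform matroid, these are exactly the (9)-element subsets.
Count = (24 choose 9) = 1307504.

1307504


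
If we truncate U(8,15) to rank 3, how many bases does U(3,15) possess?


Truncating U(8,15) to rank 3 gives U(3,15).
Bases of U(3,15) are all 3-element subsets of 15 elements.
Number of bases = (15 choose 3) = 455.

455


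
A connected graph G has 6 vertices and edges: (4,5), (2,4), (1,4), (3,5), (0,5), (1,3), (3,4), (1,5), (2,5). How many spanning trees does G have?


By Kirchhoff's matrix tree theorem, the number of spanning trees equals
the determinant of any cofactor of the Laplacian matrix L.
G has 6 vertices and 9 edges.
Computing the (5 x 5) cofactor determinant gives 40.

40


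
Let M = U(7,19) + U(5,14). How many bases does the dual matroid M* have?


(M1+M2)* = M1* + M2*.
M1* = U(12,19), bases: C(19,12) = 50388.
M2* = U(9,14), bases: C(14,9) = 2002.
|B(M*)| = 50388 * 2002 = 100876776.

100876776


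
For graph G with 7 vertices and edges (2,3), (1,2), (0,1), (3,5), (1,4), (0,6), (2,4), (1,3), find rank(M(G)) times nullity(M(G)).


r(M) = |V| - c = 7 - 1 = 6.
nullity = |E| - r(M) = 8 - 6 = 2.
Product = 6 * 2 = 12.

12


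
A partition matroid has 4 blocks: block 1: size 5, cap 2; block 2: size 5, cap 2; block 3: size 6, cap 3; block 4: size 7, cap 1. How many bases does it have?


A basis picks exactly ci elements from block i.
Number of bases = product of C(|Si|, ci).
= C(5,2) * C(5,2) * C(6,3) * C(7,1)
= 10 * 10 * 20 * 7
= 14000.

14000


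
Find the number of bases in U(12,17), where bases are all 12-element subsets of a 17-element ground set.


Bases of U(12,17) are all 12-element subsets of the 17-element ground set.
Number of bases = C(17,12).
(17 choose 12) = 6188.

6188


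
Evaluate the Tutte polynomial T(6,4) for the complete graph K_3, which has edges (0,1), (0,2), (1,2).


T(K_3; x,y) = x^2 + x + y.
T(6,4) = 36 + 6 + 4 = 46.

46


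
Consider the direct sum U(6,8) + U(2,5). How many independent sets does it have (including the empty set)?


For a direct sum, |I(M1+M2)| = |I(M1)| * |I(M2)|.
|I(U(6,8))| = sum C(8,k) for k=0..6 = 247.
|I(U(2,5))| = sum C(5,k) for k=0..2 = 16.
Total = 247 * 16 = 3952.

3952


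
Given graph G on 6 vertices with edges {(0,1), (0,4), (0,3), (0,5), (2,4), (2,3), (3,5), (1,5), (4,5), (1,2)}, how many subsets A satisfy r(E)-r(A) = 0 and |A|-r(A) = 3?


R(x,y) = sum over A in 2^E of x^(r(E)-r(A)) * y^(|A|-r(A)).
G has 6 vertices, 10 edges. r(E) = 5.
Enumerate all 2^10 = 1024 subsets.
Count subsets with r(E)-r(A)=0 and |A|-r(A)=3: 45.

45


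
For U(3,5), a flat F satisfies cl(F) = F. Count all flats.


Flats of U(3,5): every subset of size < 3 is a flat, plus E itself.
Count = (5 choose 0) + (5 choose 1) + (5 choose 2) + 1
     = 1 + 5 + 10 + 1
     = 17.

17


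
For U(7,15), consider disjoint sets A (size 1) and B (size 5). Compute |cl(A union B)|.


|A union B| = 1 + 5 = 6 (disjoint).
In U(7,15), cl(S) = S if |S| < 7, else cl(S) = E.
Since 6 < 7, cl(A union B) = A union B.
|cl(A union B)| = 6.

6


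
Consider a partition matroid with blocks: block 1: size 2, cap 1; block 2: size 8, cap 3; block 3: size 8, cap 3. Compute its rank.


Rank of a partition matroid = sum of min(|Si|, ci) for each block.
= min(2,1) + min(8,3) + min(8,3)
= 1 + 3 + 3
= 7.

7


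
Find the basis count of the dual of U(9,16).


The dual of U(r,n) is U(n-r, n) = U(7,16).
Bases of U(7,16) are all (7)-element subsets.
|B(M*)| = (16 choose 7) = 11440.

11440


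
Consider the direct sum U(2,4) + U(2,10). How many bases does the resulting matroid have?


Bases of a direct sum M1 + M2: |B| = |B(M1)| * |B(M2)|.
|B(U(2,4))| = C(4,2) = 6.
|B(U(2,10))| = C(10,2) = 45.
Total bases = 6 * 45 = 270.

270


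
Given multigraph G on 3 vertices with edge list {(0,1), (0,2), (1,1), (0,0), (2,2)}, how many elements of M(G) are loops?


In a graphic matroid, a loop is a self-loop edge (u,u) with rank 0.
Examining all 5 edges for self-loops...
Self-loops found: (1,1), (0,0), (2,2)
Number of loops = 3.

3


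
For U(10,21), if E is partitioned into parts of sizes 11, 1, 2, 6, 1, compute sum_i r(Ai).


r(Ai) = min(|Ai|, 10) for each part.
Sum = min(11,10) + min(1,10) + min(2,10) + min(6,10) + min(1,10)
    = 10 + 1 + 2 + 6 + 1
    = 20.

20


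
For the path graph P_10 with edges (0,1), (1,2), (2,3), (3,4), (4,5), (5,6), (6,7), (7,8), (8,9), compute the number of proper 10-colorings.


P(P_10, k) = k * (k-1)^(9).
P(10) = 10 * 9^9 = 10 * 387420489 = 3874204890.

3874204890


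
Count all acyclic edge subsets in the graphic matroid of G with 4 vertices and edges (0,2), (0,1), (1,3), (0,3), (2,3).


An independent set in a graphic matroid is an acyclic edge subset.
G has 4 vertices and 5 edges.
Enumerate all 2^5 = 32 subsets, checking for acyclicity.
Total independent sets = 24.

24


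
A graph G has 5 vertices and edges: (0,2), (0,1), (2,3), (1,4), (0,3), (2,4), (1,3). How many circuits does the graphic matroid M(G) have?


A circuit in a graphic matroid = edge set of a simple cycle.
G has 5 vertices and 7 edges.
Enumerating all minimal edge subsets forming cycles...
Total circuits found: 7.

7


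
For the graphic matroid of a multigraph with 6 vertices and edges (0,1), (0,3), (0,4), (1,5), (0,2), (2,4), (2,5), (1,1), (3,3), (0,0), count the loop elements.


In a graphic matroid, a loop is a self-loop edge (u,u) with rank 0.
Examining all 10 edges for self-loops...
Self-loops found: (1,1), (3,3), (0,0)
Number of loops = 3.

3


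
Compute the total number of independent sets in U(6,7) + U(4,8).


For a direct sum, |I(M1+M2)| = |I(M1)| * |I(M2)|.
|I(U(6,7))| = sum C(7,k) for k=0..6 = 127.
|I(U(4,8))| = sum C(8,k) for k=0..4 = 163.
Total = 127 * 163 = 20701.

20701


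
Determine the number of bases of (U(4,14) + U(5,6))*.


(M1+M2)* = M1* + M2*.
M1* = U(10,14), bases: C(14,10) = 1001.
M2* = U(1,6), bases: C(6,1) = 6.
|B(M*)| = 1001 * 6 = 6006.

6006


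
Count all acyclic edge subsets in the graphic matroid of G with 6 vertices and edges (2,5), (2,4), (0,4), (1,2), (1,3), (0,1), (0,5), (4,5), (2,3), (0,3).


An independent set in a graphic matroid is an acyclic edge subset.
G has 6 vertices and 10 edges.
Enumerate all 2^10 = 1024 subsets, checking for acyclicity.
Total independent sets = 476.

476


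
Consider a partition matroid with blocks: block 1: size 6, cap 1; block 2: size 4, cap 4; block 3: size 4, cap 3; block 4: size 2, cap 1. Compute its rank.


Rank of a partition matroid = sum of min(|Si|, ci) for each block.
= min(6,1) + min(4,4) + min(4,3) + min(2,1)
= 1 + 4 + 3 + 1
= 9.

9


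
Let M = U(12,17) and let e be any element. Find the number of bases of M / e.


Contracting e from U(12,17) gives U(11,16).
Bases of U(11,16) = (16 choose 11) = 4368.

4368


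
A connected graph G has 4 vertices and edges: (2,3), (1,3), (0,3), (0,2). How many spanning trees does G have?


By Kirchhoff's matrix tree theorem, the number of spanning trees equals
the determinant of any cofactor of the Laplacian matrix L.
G has 4 vertices and 4 edges.
Computing the (3 x 3) cofactor determinant gives 3.

3


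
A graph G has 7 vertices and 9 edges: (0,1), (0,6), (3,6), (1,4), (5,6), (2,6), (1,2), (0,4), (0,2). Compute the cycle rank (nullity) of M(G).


Cycle rank (nullity) = |E| - r(M) = |E| - (|V| - c).
|E| = 9, |V| = 7, c = 1.
Nullity = 9 - (7 - 1) = 9 - 6 = 3.

3


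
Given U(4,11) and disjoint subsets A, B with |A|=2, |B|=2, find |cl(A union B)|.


|A union B| = 2 + 2 = 4 (disjoint).
In U(4,11), cl(S) = S if |S| < 4, else cl(S) = E.
Since 4 >= 4, cl(A union B) = E.
|cl(A union B)| = 11.

11


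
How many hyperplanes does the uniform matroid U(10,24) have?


Hyperplanes of U(10,24) are flats of rank 9.
In a uniform matroid, these are exactly the (9)-element subsets.
Count = (24 choose 9) = 1307504.

1307504


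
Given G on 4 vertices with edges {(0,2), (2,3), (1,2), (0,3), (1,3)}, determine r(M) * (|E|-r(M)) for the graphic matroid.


r(M) = |V| - c = 4 - 1 = 3.
nullity = |E| - r(M) = 5 - 3 = 2.
Product = 3 * 2 = 6.

6


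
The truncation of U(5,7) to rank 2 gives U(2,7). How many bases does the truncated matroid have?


Truncating U(5,7) to rank 2 gives U(2,7).
Bases of U(2,7) are all 2-element subsets of 7 elements.
Number of bases = C(7,2) = (7 * 6) / (1 * 2) = 21.

21


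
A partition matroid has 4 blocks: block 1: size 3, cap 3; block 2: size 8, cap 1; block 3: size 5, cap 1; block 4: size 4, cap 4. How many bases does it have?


A basis picks exactly ci elements from block i.
Number of bases = product of C(|Si|, ci).
= C(3,3) * C(8,1) * C(5,1) * C(4,4)
= 1 * 8 * 5 * 1
= 40.

40


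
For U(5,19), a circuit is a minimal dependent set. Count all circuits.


In U(5,19), circuits are the (6)-element subsets.
Any set of 6 elements is dependent, and removing any one element gives
an independent set of size 5, so it is a minimal dependent set.
Number of circuits = C(19,6) = 19! / (6! * 13!) = 27132.

27132


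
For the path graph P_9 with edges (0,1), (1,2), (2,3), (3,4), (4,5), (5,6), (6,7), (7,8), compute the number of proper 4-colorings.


P(P_9, k) = k * (k-1)^(8).
P(4) = 4 * 3^8 = 4 * 6561 = 26244.

26244


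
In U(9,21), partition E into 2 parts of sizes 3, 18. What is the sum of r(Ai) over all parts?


r(Ai) = min(|Ai|, 9) for each part.
Sum = min(3,9) + min(18,9)
    = 3 + 9
    = 12.

12


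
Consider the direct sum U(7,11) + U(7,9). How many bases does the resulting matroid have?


Bases of a direct sum M1 + M2: |B| = |B(M1)| * |B(M2)|.
|B(U(7,11))| = C(11,7) = 330.
|B(U(7,9))| = C(9,7) = 36.
Total bases = 330 * 36 = 11880.

11880


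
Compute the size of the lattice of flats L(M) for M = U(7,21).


Flats of U(7,21): every subset of size < 7 is a flat, plus E itself.
Count = (21 choose 0) + (21 choose 1) + (21 choose 2) + (21 choose 3) + (21 choose 4) + (21 choose 5) + (21 choose 6) + 1
     = 1 + 21 + 210 + 1330 + 5985 + 20349 + 54264 + 1
     = 82161.

82161


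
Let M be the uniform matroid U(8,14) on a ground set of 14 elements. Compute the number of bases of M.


Bases of U(8,14) are all 8-element subsets of the 14-element ground set.
Number of bases = C(14,8).
C(14,8) = 3003.

3003


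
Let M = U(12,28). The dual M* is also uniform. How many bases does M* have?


The dual of U(r,n) is U(n-r, n) = U(16,28).
Bases of U(16,28) are all (16)-element subsets.
|B(M*)| = C(28,16) = 28! / (16! * 12!) = 30421755.

30421755


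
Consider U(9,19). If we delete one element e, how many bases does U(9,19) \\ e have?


Deleting e from U(9,19) gives U(9,18) since n > r.
Bases of U(9,18) = C(18,9) = 18! / (9! * 9!) = 48620.

48620


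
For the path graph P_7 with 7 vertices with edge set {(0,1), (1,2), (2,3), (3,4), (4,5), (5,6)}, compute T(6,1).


A path on 7 vertices is a tree with 6 edges.
T(x,y) = x^(6) for any tree.
T(6,1) = 6^6 = 46656.

46656


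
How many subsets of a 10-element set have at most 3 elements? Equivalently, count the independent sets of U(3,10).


Independent sets of U(3,10) are all subsets of size <= 3.
Count = (10 choose 0) + (10 choose 1) + (10 choose 2) + (10 choose 3)
     = 1 + 10 + 45 + 120
     = 176.

176


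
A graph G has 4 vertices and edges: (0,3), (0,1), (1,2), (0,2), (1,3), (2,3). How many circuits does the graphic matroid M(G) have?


A circuit in a graphic matroid = edge set of a simple cycle.
G has 4 vertices and 6 edges.
Enumerating all minimal edge subsets forming cycles...
Total circuits found: 7.

7


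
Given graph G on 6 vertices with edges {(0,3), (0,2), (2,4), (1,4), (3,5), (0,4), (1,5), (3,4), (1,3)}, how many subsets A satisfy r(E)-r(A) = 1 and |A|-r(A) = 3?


R(x,y) = sum over A in 2^E of x^(r(E)-r(A)) * y^(|A|-r(A)).
G has 6 vertices, 9 edges. r(E) = 5.
Enumerate all 2^9 = 512 subsets.
Count subsets with r(E)-r(A)=1 and |A|-r(A)=3: 2.

2


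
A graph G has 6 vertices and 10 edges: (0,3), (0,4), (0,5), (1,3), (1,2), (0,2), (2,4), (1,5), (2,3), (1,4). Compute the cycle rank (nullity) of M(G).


Cycle rank (nullity) = |E| - r(M) = |E| - (|V| - c).
|E| = 10, |V| = 6, c = 1.
Nullity = 10 - (6 - 1) = 10 - 5 = 5.

5


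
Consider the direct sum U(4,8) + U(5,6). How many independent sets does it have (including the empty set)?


For a direct sum, |I(M1+M2)| = |I(M1)| * |I(M2)|.
|I(U(4,8))| = sum C(8,k) for k=0..4 = 163.
|I(U(5,6))| = sum C(6,k) for k=0..5 = 63.
Total = 163 * 63 = 10269.

10269


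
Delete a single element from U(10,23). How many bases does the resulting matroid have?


Deleting e from U(10,23) gives U(10,22) since n > r.
Bases of U(10,22) = C(22,10) = 646646.

646646


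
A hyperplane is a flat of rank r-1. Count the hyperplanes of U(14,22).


Hyperplanes of U(14,22) are flats of rank 13.
In a uniform matroid, these are exactly the (13)-element subsets.
Count = C(22,13) = 497420.

497420


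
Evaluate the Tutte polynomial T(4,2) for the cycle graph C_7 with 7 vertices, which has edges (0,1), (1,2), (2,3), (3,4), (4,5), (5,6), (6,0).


T(C_7; x,y) = x + x^2 + ... + x^(6) + y.
T(4,2) = 4^1 + 4^2 + 4^3 + 4^4 + 4^5 + 4^6 + 2
= 4 + 16 + 64 + 256 + 1024 + 4096 + 2
= 5462.

5462


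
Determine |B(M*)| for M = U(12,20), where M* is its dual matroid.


The dual of U(r,n) is U(n-r, n) = U(8,20).
Bases of U(8,20) are all (8)-element subsets.
|B(M*)| = C(20,8) = 20! / (8! * 12!) = 125970.

125970


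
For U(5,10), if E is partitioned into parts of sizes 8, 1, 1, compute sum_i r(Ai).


r(Ai) = min(|Ai|, 5) for each part.
Sum = min(8,5) + min(1,5) + min(1,5)
    = 5 + 1 + 1
    = 7.

7


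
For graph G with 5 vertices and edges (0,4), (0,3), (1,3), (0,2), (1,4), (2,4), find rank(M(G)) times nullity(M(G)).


r(M) = |V| - c = 5 - 1 = 4.
nullity = |E| - r(M) = 6 - 4 = 2.
Product = 4 * 2 = 8.

8


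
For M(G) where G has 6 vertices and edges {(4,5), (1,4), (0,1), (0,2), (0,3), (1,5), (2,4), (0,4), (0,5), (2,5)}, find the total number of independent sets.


An independent set in a graphic matroid is an acyclic edge subset.
G has 6 vertices and 10 edges.
Enumerate all 2^10 = 1024 subsets, checking for acyclicity.
Total independent sets = 396.

396


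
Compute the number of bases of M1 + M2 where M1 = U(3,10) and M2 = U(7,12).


Bases of a direct sum M1 + M2: |B| = |B(M1)| * |B(M2)|.
|B(U(3,10))| = C(10,3) = 120.
|B(U(7,12))| = C(12,7) = 792.
Total bases = 120 * 792 = 95040.

95040


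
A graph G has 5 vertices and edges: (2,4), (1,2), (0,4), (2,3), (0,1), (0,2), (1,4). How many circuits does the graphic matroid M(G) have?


A circuit in a graphic matroid = edge set of a simple cycle.
G has 5 vertices and 7 edges.
Enumerating all minimal edge subsets forming cycles...
Total circuits found: 7.

7


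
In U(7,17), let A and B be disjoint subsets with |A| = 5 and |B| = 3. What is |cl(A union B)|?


|A union B| = 5 + 3 = 8 (disjoint).
In U(7,17), cl(S) = S if |S| < 7, else cl(S) = E.
Since 8 >= 7, cl(A union B) = E.
|cl(A union B)| = 17.

17


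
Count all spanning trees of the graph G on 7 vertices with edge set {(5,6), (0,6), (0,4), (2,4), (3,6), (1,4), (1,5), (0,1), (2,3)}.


By Kirchhoff's matrix tree theorem, the number of spanning trees equals
the determinant of any cofactor of the Laplacian matrix L.
G has 7 vertices and 9 edges.
Computing the (6 x 6) cofactor determinant gives 46.

46


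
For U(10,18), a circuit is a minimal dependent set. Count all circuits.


In U(10,18), circuits are the (11)-element subsets.
Any set of 11 elements is dependent, and removing any one element gives
an independent set of size 10, so it is a minimal dependent set.
Number of circuits = (18 choose 11) = 31824.

31824


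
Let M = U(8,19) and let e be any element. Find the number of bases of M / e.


Contracting e from U(8,19) gives U(7,18).
Bases of U(7,18) = C(18,7) = 18! / (7! * 11!) = 31824.

31824


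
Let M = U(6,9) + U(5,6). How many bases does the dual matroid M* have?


(M1+M2)* = M1* + M2*.
M1* = U(3,9), bases: C(9,3) = 84.
M2* = U(1,6), bases: C(6,1) = 6.
|B(M*)| = 84 * 6 = 504.

504


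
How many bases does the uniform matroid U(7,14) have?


Bases of U(7,14) are all 7-element subsets of the 14-element ground set.
Number of bases = C(14,7).
(14 choose 7) = 3432.

3432


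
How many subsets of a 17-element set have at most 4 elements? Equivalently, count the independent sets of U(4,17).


Independent sets of U(4,17) are all subsets of size <= 4.
Count = C(17,0) + C(17,1) + C(17,2) + C(17,3) + C(17,4)
     = 1 + 17 + 136 + 680 + 2380
     = 3214.

3214


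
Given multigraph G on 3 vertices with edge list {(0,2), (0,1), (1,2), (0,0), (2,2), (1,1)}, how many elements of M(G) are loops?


In a graphic matroid, a loop is a self-loop edge (u,u) with rank 0.
Examining all 6 edges for self-loops...
Self-loops found: (0,0), (2,2), (1,1)
Number of loops = 3.

3


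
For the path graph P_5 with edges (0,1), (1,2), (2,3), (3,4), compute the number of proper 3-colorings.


P(P_5, k) = k * (k-1)^(4).
P(3) = 3 * 2^4 = 3 * 16 = 48.

48


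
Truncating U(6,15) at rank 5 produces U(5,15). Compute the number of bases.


Truncating U(6,15) to rank 5 gives U(5,15).
Bases of U(5,15) are all 5-element subsets of 15 elements.
Number of bases = C(15,5) = 3003.

3003


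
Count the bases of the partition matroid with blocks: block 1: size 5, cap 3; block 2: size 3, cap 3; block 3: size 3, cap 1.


A basis picks exactly ci elements from block i.
Number of bases = product of C(|Si|, ci).
= C(5,3) * C(3,3) * C(3,1)
= 10 * 1 * 3
= 30.

30


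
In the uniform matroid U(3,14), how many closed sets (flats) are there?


Flats of U(3,14): every subset of size < 3 is a flat, plus E itself.
Count = (14 choose 0) + (14 choose 1) + (14 choose 2) + 1
     = 1 + 14 + 91 + 1
     = 107.

107


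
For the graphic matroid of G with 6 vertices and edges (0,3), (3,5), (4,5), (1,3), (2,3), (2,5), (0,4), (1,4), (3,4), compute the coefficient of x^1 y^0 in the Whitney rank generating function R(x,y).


R(x,y) = sum over A in 2^E of x^(r(E)-r(A)) * y^(|A|-r(A)).
G has 6 vertices, 9 edges. r(E) = 5.
Enumerate all 2^9 = 512 subsets.
Count subsets with r(E)-r(A)=1 and |A|-r(A)=0: 98.

98


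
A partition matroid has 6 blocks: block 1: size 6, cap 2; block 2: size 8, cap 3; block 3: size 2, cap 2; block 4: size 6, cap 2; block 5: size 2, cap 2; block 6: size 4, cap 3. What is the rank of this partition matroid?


Rank of a partition matroid = sum of min(|Si|, ci) for each block.
= min(6,2) + min(8,3) + min(2,2) + min(6,2) + min(2,2) + min(4,3)
= 2 + 3 + 2 + 2 + 2 + 3
= 14.

14


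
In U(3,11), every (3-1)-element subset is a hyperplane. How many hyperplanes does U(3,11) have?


Hyperplanes of U(3,11) are flats of rank 2.
In a uniform matroid, these are exactly the (2)-element subsets.
Count = (11 choose 2) = 55.

55


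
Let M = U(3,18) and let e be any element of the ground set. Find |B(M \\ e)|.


Deleting e from U(3,18) gives U(3,17) since n > r.
Bases of U(3,17) = (17 choose 3) = 680.

680


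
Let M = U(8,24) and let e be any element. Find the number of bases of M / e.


Contracting e from U(8,24) gives U(7,23).
Bases of U(7,23) = (23 choose 7) = 245157.

245157


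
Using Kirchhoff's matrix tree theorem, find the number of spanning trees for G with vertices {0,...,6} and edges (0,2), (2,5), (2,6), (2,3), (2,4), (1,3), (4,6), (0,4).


By Kirchhoff's matrix tree theorem, the number of spanning trees equals
the determinant of any cofactor of the Laplacian matrix L.
G has 7 vertices and 8 edges.
Computing the (6 x 6) cofactor determinant gives 8.

8


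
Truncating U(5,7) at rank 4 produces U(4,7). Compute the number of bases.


Truncating U(5,7) to rank 4 gives U(4,7).
Bases of U(4,7) are all 4-element subsets of 7 elements.
Number of bases = C(7,4) = (7 * 6 * 5 * 4) / (1 * 2 * 3 * 4) = 35.

35


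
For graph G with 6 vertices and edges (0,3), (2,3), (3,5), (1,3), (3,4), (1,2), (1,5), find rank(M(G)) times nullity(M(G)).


r(M) = |V| - c = 6 - 1 = 5.
nullity = |E| - r(M) = 7 - 5 = 2.
Product = 5 * 2 = 10.

10


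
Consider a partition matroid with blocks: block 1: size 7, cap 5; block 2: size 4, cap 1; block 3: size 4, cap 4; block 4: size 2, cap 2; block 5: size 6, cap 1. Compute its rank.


Rank of a partition matroid = sum of min(|Si|, ci) for each block.
= min(7,5) + min(4,1) + min(4,4) + min(2,2) + min(6,1)
= 5 + 1 + 4 + 2 + 1
= 13.

13


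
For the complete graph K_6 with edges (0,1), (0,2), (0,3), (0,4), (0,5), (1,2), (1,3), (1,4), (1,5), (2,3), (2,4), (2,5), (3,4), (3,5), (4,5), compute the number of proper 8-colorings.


P(K_6, k) = k(k-1)(k-2)...(k-5).
P(8) = (8) * (7) * (6) * (5) * (4) * (3) = 20160.

20160


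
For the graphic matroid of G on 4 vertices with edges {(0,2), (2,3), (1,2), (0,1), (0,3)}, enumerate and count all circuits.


A circuit in a graphic matroid = edge set of a simple cycle.
G has 4 vertices and 5 edges.
Enumerating all minimal edge subsets forming cycles...
Total circuits found: 3.

3


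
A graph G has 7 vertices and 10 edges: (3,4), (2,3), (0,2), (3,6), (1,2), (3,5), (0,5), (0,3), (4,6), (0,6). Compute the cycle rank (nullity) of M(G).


Cycle rank (nullity) = |E| - r(M) = |E| - (|V| - c).
|E| = 10, |V| = 7, c = 1.
Nullity = 10 - (7 - 1) = 10 - 6 = 4.

4


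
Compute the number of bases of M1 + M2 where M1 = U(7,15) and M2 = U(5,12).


Bases of a direct sum M1 + M2: |B| = |B(M1)| * |B(M2)|.
|B(U(7,15))| = C(15,7) = 6435.
|B(U(5,12))| = C(12,5) = 792.
Total bases = 6435 * 792 = 5096520.

5096520


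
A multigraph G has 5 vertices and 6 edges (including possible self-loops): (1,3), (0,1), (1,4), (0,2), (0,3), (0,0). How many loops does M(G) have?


In a graphic matroid, a loop is a self-loop edge (u,u) with rank 0.
Examining all 6 edges for self-loops...
Self-loops found: (0,0)
Number of loops = 1.

1


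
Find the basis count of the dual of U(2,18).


The dual of U(r,n) is U(n-r, n) = U(16,18).
Bases of U(16,18) are all (16)-element subsets.
|B(M*)| = (18 choose 16) = 153.

153


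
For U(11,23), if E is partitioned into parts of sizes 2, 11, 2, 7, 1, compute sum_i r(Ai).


r(Ai) = min(|Ai|, 11) for each part.
Sum = min(2,11) + min(11,11) + min(2,11) + min(7,11) + min(1,11)
    = 2 + 11 + 2 + 7 + 1
    = 23.

23


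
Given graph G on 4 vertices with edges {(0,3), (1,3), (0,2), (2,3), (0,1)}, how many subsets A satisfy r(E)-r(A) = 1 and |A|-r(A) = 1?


R(x,y) = sum over A in 2^E of x^(r(E)-r(A)) * y^(|A|-r(A)).
G has 4 vertices, 5 edges. r(E) = 3.
Enumerate all 2^5 = 32 subsets.
Count subsets with r(E)-r(A)=1 and |A|-r(A)=1: 2.

2


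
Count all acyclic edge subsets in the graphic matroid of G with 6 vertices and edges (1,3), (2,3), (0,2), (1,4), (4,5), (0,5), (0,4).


An independent set in a graphic matroid is an acyclic edge subset.
G has 6 vertices and 7 edges.
Enumerate all 2^7 = 128 subsets, checking for acyclicity.
Total independent sets = 108.

108


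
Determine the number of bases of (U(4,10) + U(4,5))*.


(M1+M2)* = M1* + M2*.
M1* = U(6,10), bases: C(10,6) = 210.
M2* = U(1,5), bases: C(5,1) = 5.
|B(M*)| = 210 * 5 = 1050.

1050


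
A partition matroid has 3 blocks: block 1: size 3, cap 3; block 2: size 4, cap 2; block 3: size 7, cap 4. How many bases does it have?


A basis picks exactly ci elements from block i.
Number of bases = product of C(|Si|, ci).
= C(3,3) * C(4,2) * C(7,4)
= 1 * 6 * 35
= 210.

210


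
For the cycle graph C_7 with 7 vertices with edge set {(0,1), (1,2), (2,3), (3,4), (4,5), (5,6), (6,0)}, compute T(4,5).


T(C_7; x,y) = x + x^2 + ... + x^(6) + y.
T(4,5) = 4^1 + 4^2 + 4^3 + 4^4 + 4^5 + 4^6 + 5
= 4 + 16 + 64 + 256 + 1024 + 4096 + 5
= 5465.

5465


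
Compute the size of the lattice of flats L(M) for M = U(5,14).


Flats of U(5,14): every subset of size < 5 is a flat, plus E itself.
Count = (14 choose 0) + (14 choose 1) + (14 choose 2) + (14 choose 3) + (14 choose 4) + 1
     = 1 + 14 + 91 + 364 + 1001 + 1
     = 1472.

1472


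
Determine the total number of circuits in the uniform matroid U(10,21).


In U(10,21), circuits are the (11)-element subsets.
Any set of 11 elements is dependent, and removing any one element gives
an independent set of size 10, so it is a minimal dependent set.
Number of circuits = C(21,11) = 21! / (11! * 10!) = 352716.

352716


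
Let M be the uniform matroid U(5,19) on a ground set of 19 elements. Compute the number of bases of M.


Bases of U(5,19) are all 5-element subsets of the 19-element ground set.
Number of bases = C(19,5).
(19 choose 5) = 11628.

11628


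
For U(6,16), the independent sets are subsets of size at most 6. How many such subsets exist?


Independent sets of U(6,16) are all subsets of size <= 6.
Count = (16 choose 0) + (16 choose 1) + (16 choose 2) + (16 choose 3) + (16 choose 4) + (16 choose 5) + (16 choose 6)
     = 1 + 16 + 120 + 560 + 1820 + 4368 + 8008
     = 14893.

14893


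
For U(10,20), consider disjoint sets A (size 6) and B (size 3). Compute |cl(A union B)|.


|A union B| = 6 + 3 = 9 (disjoint).
In U(10,20), cl(S) = S if |S| < 10, else cl(S) = E.
Since 9 < 10, cl(A union B) = A union B.
|cl(A union B)| = 9.

9


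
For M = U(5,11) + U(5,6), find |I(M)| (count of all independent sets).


For a direct sum, |I(M1+M2)| = |I(M1)| * |I(M2)|.
|I(U(5,11))| = sum C(11,k) for k=0..5 = 1024.
|I(U(5,6))| = sum C(6,k) for k=0..5 = 63.
Total = 1024 * 63 = 64512.

64512


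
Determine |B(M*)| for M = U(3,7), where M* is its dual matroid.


The dual of U(r,n) is U(n-r, n) = U(4,7).
Bases of U(4,7) are all (4)-element subsets.
|B(M*)| = (7 choose 4) = 35.

35


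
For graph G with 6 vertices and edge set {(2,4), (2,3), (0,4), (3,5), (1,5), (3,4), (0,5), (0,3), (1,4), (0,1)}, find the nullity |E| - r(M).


Cycle rank (nullity) = |E| - r(M) = |E| - (|V| - c).
|E| = 10, |V| = 6, c = 1.
Nullity = 10 - (6 - 1) = 10 - 5 = 5.

5


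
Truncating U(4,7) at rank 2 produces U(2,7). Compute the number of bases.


Truncating U(4,7) to rank 2 gives U(2,7).
Bases of U(2,7) are all 2-element subsets of 7 elements.
Number of bases = (7 choose 2) = 21.

21


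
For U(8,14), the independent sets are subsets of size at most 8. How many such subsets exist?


Independent sets of U(8,14) are all subsets of size <= 8.
Count = C(14,0) + C(14,1) + C(14,2) + C(14,3) + C(14,4) + C(14,5) + C(14,6) + C(14,7) + C(14,8)
     = 1 + 14 + 91 + 364 + 1001 + 2002 + 3003 + 3432 + 3003
     = 12911.

12911


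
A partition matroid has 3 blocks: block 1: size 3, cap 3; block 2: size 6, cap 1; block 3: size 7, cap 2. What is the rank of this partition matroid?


Rank of a partition matroid = sum of min(|Si|, ci) for each block.
= min(3,3) + min(6,1) + min(7,2)
= 3 + 1 + 2
= 6.

6


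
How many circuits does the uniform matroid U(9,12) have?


In U(9,12), circuits are the (10)-element subsets.
Any set of 10 elements is dependent, and removing any one element gives
an independent set of size 9, so it is a minimal dependent set.
Number of circuits = C(12,10) = 12! / (10! * 2!) = 66.

66


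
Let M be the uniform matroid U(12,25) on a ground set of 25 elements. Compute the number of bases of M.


Bases of U(12,25) are all 12-element subsets of the 25-element ground set.
Number of bases = C(25,12).
C(25,12) = 25! / (12! * 13!) = 5200300.

5200300


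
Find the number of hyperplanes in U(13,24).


Hyperplanes of U(13,24) are flats of rank 12.
In a uniform matroid, these are exactly the (12)-element subsets.
Count = (24 choose 12) = 2704156.

2704156


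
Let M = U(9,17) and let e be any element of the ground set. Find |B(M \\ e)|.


Deleting e from U(9,17) gives U(9,16) since n > r.
Bases of U(9,16) = (16 choose 9) = 11440.

11440


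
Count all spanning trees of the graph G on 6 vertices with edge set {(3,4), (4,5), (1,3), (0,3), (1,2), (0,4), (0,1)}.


By Kirchhoff's matrix tree theorem, the number of spanning trees equals
the determinant of any cofactor of the Laplacian matrix L.
G has 6 vertices and 7 edges.
Computing the (5 x 5) cofactor determinant gives 8.

8


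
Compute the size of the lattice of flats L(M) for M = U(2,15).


Flats of U(2,15): every subset of size < 2 is a flat, plus E itself.
Count = C(15,0) + C(15,1) + 1
     = 1 + 15 + 1
     = 17.

17


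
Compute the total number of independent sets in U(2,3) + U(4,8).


For a direct sum, |I(M1+M2)| = |I(M1)| * |I(M2)|.
|I(U(2,3))| = sum C(3,k) for k=0..2 = 7.
|I(U(4,8))| = sum C(8,k) for k=0..4 = 163.
Total = 7 * 163 = 1141.

1141


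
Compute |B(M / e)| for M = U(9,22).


Contracting e from U(9,22) gives U(8,21).
Bases of U(8,21) = C(21,8) = 21! / (8! * 13!) = 203490.

203490


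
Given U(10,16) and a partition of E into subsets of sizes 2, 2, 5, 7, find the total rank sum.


r(Ai) = min(|Ai|, 10) for each part.
Sum = min(2,10) + min(2,10) + min(5,10) + min(7,10)
    = 2 + 2 + 5 + 7
    = 16.

16


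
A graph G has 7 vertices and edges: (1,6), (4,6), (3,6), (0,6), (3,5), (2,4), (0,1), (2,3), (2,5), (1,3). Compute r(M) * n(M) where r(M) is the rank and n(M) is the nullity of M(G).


r(M) = |V| - c = 7 - 1 = 6.
nullity = |E| - r(M) = 10 - 6 = 4.
Product = 6 * 4 = 24.

24


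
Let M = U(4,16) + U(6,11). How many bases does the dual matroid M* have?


(M1+M2)* = M1* + M2*.
M1* = U(12,16), bases: C(16,12) = 1820.
M2* = U(5,11), bases: C(11,5) = 462.
|B(M*)| = 1820 * 462 = 840840.

840840


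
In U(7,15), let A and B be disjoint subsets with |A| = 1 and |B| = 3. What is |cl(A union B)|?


|A union B| = 1 + 3 = 4 (disjoint).
In U(7,15), cl(S) = S if |S| < 7, else cl(S) = E.
Since 4 < 7, cl(A union B) = A union B.
|cl(A union B)| = 4.

4


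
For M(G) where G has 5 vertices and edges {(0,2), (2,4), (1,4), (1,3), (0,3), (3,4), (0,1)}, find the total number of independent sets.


An independent set in a graphic matroid is an acyclic edge subset.
G has 5 vertices and 7 edges.
Enumerate all 2^7 = 128 subsets, checking for acyclicity.
Total independent sets = 86.

86


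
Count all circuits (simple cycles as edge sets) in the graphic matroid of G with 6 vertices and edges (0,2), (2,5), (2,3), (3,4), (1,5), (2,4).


A circuit in a graphic matroid = edge set of a simple cycle.
G has 6 vertices and 6 edges.
Enumerating all minimal edge subsets forming cycles...
Total circuits found: 1.

1


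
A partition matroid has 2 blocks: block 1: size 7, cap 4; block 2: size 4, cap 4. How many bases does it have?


A basis picks exactly ci elements from block i.
Number of bases = product of C(|Si|, ci).
= C(7,4) * C(4,4)
= 35 * 1
= 35.

35


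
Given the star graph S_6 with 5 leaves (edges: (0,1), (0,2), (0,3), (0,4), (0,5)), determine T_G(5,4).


A star on 6 vertices is a tree with 5 edges.
T(x,y) = x^(5) for any tree.
T(5,4) = 5^5 = 3125.

3125


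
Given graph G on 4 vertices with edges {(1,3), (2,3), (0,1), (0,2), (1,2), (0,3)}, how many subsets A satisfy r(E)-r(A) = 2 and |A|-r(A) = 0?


R(x,y) = sum over A in 2^E of x^(r(E)-r(A)) * y^(|A|-r(A)).
G has 4 vertices, 6 edges. r(E) = 3.
Enumerate all 2^6 = 64 subsets.
Count subsets with r(E)-r(A)=2 and |A|-r(A)=0: 6.

6


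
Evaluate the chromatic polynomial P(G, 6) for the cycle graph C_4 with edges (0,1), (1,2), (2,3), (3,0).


P(C_4, k) = (k-1)^4 + (-1)^4*(k-1).
P(6) = (5)^4 + 5
= 625 + 5 = 630.

630


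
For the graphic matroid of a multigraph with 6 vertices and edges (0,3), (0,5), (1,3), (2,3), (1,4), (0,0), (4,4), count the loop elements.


In a graphic matroid, a loop is a self-loop edge (u,u) with rank 0.
Examining all 7 edges for self-loops...
Self-loops found: (0,0), (4,4)
Number of loops = 2.

2


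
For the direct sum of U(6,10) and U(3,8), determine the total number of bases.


Bases of a direct sum M1 + M2: |B| = |B(M1)| * |B(M2)|.
|B(U(6,10))| = C(10,6) = 210.
|B(U(3,8))| = C(8,3) = 56.
Total bases = 210 * 56 = 11760.

11760


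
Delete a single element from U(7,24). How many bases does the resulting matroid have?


Deleting e from U(7,24) gives U(7,23) since n > r.
Bases of U(7,23) = (23 choose 7) = 245157.

245157


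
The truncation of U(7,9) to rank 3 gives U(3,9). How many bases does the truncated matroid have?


Truncating U(7,9) to rank 3 gives U(3,9).
Bases of U(3,9) are all 3-element subsets of 9 elements.
Number of bases = C(9,3) = (9 * 8 * 7) / (1 * 2 * 3) = 84.

84


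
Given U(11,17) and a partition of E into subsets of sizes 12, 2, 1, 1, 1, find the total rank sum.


r(Ai) = min(|Ai|, 11) for each part.
Sum = min(12,11) + min(2,11) + min(1,11) + min(1,11) + min(1,11)
    = 11 + 2 + 1 + 1 + 1
    = 16.

16


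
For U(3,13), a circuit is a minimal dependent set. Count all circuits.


In U(3,13), circuits are the (4)-element subsets.
Any set of 4 elements is dependent, and removing any one element gives
an independent set of size 3, so it is a minimal dependent set.
Number of circuits = C(13,4) = (13 * 12 * 11 * 10) / (1 * 2 * 3 * 4) = 715.

715


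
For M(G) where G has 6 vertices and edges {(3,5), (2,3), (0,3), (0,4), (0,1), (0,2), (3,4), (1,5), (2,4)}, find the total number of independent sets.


An independent set in a graphic matroid is an acyclic edge subset.
G has 6 vertices and 9 edges.
Enumerate all 2^9 = 512 subsets, checking for acyclicity.
Total independent sets = 280.

280


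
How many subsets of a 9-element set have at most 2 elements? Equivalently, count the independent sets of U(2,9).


Independent sets of U(2,9) are all subsets of size <= 2.
Count = (9 choose 0) + (9 choose 1) + (9 choose 2)
     = 1 + 9 + 36
     = 46.

46


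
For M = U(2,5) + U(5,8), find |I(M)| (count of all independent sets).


For a direct sum, |I(M1+M2)| = |I(M1)| * |I(M2)|.
|I(U(2,5))| = sum C(5,k) for k=0..2 = 16.
|I(U(5,8))| = sum C(8,k) for k=0..5 = 219.
Total = 16 * 219 = 3504.

3504


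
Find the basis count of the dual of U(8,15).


The dual of U(r,n) is U(n-r, n) = U(7,15).
Bases of U(7,15) are all (7)-element subsets.
|B(M*)| = (15 choose 7) = 6435.

6435


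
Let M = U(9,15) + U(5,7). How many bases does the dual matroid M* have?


(M1+M2)* = M1* + M2*.
M1* = U(6,15), bases: C(15,6) = 5005.
M2* = U(2,7), bases: C(7,2) = 21.
|B(M*)| = 5005 * 21 = 105105.

105105


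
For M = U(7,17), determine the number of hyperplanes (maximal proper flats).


Hyperplanes of U(7,17) are flats of rank 6.
In a uniform matroid, these are exactly the (6)-element subsets.
Count = (17 choose 6) = 12376.

12376


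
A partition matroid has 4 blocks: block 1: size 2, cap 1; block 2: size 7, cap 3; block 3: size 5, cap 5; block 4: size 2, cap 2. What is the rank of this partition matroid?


Rank of a partition matroid = sum of min(|Si|, ci) for each block.
= min(2,1) + min(7,3) + min(5,5) + min(2,2)
= 1 + 3 + 5 + 2
= 11.

11


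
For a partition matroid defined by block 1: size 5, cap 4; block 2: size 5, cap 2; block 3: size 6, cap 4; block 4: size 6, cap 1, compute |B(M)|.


A basis picks exactly ci elements from block i.
Number of bases = product of C(|Si|, ci).
= C(5,4) * C(5,2) * C(6,4) * C(6,1)
= 5 * 10 * 15 * 6
= 4500.

4500


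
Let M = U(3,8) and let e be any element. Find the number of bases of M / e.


Contracting e from U(3,8) gives U(2,7).
Bases of U(2,7) = (7 choose 2) = 21.

21


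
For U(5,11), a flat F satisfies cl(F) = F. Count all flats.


Flats of U(5,11): every subset of size < 5 is a flat, plus E itself.
Count = C(11,0) + C(11,1) + C(11,2) + C(11,3) + C(11,4) + 1
     = 1 + 11 + 55 + 165 + 330 + 1
     = 563.

563


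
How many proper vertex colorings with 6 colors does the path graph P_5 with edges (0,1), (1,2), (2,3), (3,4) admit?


P(P_5, k) = k * (k-1)^(4).
P(6) = 6 * 5^4 = 6 * 625 = 3750.

3750


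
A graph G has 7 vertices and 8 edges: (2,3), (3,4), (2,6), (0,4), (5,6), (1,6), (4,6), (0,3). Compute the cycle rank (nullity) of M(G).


Cycle rank (nullity) = |E| - r(M) = |E| - (|V| - c).
|E| = 8, |V| = 7, c = 1.
Nullity = 8 - (7 - 1) = 8 - 6 = 2.

2


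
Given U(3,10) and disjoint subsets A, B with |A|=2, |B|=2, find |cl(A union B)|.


|A union B| = 2 + 2 = 4 (disjoint).
In U(3,10), cl(S) = S if |S| < 3, else cl(S) = E.
Since 4 >= 3, cl(A union B) = E.
|cl(A union B)| = 10.

10


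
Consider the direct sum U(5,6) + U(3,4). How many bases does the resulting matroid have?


Bases of a direct sum M1 + M2: |B| = |B(M1)| * |B(M2)|.
|B(U(5,6))| = C(6,5) = 6.
|B(U(3,4))| = C(4,3) = 4.
Total bases = 6 * 4 = 24.

24


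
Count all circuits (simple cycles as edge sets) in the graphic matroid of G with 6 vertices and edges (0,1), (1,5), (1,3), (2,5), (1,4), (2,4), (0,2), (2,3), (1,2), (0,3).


A circuit in a graphic matroid = edge set of a simple cycle.
G has 6 vertices and 10 edges.
Enumerating all minimal edge subsets forming cycles...
Total circuits found: 18.

18
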